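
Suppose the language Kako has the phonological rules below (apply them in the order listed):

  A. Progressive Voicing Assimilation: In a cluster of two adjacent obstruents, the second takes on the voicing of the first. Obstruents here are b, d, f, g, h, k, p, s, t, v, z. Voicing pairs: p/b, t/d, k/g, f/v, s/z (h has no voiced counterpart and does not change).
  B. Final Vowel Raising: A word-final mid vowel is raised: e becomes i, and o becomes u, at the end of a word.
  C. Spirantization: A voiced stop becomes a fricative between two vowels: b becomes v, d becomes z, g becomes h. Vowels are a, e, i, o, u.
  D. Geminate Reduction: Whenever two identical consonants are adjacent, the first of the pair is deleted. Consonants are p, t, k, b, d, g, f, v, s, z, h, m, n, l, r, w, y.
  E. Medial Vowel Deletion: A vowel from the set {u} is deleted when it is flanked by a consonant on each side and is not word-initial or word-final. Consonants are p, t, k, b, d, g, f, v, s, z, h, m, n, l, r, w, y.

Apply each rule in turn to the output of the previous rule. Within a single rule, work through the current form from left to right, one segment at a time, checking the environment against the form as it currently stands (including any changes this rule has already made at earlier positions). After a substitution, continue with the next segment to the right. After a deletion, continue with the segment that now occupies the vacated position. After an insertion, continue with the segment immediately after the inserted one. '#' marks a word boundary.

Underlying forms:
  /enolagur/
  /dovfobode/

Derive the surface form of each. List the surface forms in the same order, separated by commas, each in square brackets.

[enolahr], [dovovozi]

/enolagur/:
  A Progressive Voicing Assimilation: no change — [enolagur]
  B Final Vowel Raising: no change — [enolagur]
  C Spirantization: [enolagur] → [enolahur]
  D Geminate Reduction: no change — [enolahur]
  E Medial Vowel Deletion: [enolahur] → [enolahr]
/dovfobode/:
  A Progressive Voicing Assimilation: [dovfobode] → [dovvobode]
  B Final Vowel Raising: [dovvobode] → [dovvobodi]
  C Spirantization: [dovvobodi] → [dovvovozi]
  D Geminate Reduction: [dovvovozi] → [dovovozi]
  E Medial Vowel Deletion: no change — [dovovozi]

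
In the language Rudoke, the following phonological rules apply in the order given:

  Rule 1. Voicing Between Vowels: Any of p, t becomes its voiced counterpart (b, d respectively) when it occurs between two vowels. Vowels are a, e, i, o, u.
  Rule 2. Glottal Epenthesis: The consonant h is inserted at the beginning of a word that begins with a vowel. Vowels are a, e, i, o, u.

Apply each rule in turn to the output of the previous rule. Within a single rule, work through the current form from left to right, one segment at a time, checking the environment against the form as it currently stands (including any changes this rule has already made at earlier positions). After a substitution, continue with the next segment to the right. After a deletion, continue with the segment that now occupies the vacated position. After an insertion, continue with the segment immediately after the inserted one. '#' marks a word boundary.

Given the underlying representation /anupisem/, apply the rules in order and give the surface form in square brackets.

[hanubisem]

Rule 1 Voicing Between Vowels: [anupisem] → [anubisem]
Rule 2 Glottal Epenthesis: [anubisem] → [hanubisem]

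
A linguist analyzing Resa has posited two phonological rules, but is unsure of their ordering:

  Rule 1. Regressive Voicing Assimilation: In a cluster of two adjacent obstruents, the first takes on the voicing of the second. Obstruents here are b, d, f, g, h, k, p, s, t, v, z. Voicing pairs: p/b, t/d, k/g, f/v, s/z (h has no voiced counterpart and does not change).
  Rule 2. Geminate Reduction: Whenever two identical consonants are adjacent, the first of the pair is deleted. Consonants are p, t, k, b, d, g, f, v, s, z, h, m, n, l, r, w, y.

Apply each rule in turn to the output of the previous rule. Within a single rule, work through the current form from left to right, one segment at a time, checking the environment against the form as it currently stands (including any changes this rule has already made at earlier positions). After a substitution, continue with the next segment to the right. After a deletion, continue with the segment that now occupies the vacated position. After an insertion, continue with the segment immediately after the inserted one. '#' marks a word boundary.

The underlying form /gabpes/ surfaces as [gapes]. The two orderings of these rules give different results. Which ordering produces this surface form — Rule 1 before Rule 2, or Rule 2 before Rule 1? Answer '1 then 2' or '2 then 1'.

1 then 2

Order 1 then 2:
  1 Regressive Voicing Assimilation: [gabpes] → [gappes]
  2 Geminate Reduction: [gappes] → [gapes]
  result: [gapes]
Order 2 then 1:
  2 Geminate Reduction: no change — [gabpes]
  1 Regressive Voicing Assimilation: [gabpes] → [gappes]
  result: [gappes]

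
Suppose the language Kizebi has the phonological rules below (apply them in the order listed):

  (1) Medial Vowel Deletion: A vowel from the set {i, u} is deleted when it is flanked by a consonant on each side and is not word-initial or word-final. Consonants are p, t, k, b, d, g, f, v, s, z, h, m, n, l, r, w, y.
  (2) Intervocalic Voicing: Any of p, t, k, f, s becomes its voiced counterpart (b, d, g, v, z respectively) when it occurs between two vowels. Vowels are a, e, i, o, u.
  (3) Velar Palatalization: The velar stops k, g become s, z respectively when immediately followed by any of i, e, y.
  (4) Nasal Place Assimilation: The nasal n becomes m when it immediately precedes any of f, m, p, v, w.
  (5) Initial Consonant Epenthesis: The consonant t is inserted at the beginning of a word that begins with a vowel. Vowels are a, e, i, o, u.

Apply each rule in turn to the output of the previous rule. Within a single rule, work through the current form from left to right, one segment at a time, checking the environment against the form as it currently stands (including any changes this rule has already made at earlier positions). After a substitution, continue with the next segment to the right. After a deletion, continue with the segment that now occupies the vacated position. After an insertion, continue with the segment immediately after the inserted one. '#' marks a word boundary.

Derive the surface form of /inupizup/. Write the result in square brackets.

[timpzp]

(1) Medial Vowel Deletion: [inupizup] → [inpzp]
(2) Intervocalic Voicing: no change — [inpzp]
(3) Velar Palatalization: no change — [inpzp]
(4) Nasal Place Assimilation: [inpzp] → [impzp]
(5) Initial Consonant Epenthesis: [impzp] → [timpzp]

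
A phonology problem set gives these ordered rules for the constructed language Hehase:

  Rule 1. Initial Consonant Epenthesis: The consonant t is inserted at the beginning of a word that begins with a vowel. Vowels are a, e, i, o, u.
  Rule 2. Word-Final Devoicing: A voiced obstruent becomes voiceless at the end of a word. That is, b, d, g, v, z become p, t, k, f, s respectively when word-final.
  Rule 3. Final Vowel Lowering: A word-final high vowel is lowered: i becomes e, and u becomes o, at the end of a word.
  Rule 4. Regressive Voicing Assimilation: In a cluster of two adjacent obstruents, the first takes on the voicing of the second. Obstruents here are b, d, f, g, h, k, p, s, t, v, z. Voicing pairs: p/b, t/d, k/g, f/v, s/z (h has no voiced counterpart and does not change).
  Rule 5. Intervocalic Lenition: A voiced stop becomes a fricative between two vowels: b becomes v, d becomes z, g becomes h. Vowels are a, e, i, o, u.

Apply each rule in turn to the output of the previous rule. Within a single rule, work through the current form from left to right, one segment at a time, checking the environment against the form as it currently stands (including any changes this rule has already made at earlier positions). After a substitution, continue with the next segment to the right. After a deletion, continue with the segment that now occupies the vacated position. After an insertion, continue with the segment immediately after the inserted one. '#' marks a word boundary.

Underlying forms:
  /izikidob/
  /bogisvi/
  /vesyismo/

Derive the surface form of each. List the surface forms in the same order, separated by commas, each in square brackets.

/izikidob/:
  Rule 1 Initial Consonant Epenthesis: [izikidob] → [tizikidob]
  Rule 2 Word-Final Devoicing: [tizikidob] → [tizikidop]
  Rule 3 Final Vowel Lowering: no change — [tizikidop]
  Rule 4 Regressive Voicing Assimilation: no change — [tizikidop]
  Rule 5 Intervocalic Lenition: [tizikidop] → [tizikizop]
/bogisvi/:
  Rule 1 Initial Consonant Epenthesis: no change — [bogisvi]
  Rule 2 Word-Final Devoicing: no change — [bogisvi]
  Rule 3 Final Vowel Lowering: [bogisvi] → [bogisve]
  Rule 4 Regressive Voicing Assimilation: [bogisve] → [bogizve]
  Rule 5 Intervocalic Lenition: [bogizve] → [bohizve]
/vesyismo/:
  Rule 1 Initial Consonant Epenthesis: no change — [vesyismo]
  Rule 2 Word-Final Devoicing: no change — [vesyismo]
  Rule 3 Final Vowel Lowering: no change — [vesyismo]
  Rule 4 Regressive Voicing Assimilation: no change — [vesyismo]
  Rule 5 Intervocalic Lenition: no change — [vesyismo]

[tizikizop], [bohizve], [vesyismo]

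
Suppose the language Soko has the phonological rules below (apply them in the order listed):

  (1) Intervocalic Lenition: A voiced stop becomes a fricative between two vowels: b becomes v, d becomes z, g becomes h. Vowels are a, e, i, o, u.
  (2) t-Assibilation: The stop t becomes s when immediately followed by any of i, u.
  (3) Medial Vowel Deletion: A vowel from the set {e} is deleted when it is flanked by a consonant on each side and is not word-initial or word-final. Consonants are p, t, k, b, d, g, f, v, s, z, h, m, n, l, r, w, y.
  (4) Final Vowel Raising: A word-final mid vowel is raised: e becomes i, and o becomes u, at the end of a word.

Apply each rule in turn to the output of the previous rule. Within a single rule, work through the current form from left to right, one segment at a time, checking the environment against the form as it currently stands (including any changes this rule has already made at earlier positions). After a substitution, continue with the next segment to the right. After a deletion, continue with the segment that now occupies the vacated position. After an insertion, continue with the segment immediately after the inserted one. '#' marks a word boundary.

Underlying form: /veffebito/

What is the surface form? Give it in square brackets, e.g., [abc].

[vffvitu]

(1) Intervocalic Lenition: [veffebito] → [veffevito]
(2) t-Assibilation: no change — [veffevito]
(3) Medial Vowel Deletion: [veffevito] → [vffvito]
(4) Final Vowel Raising: [vffvito] → [vffvitu]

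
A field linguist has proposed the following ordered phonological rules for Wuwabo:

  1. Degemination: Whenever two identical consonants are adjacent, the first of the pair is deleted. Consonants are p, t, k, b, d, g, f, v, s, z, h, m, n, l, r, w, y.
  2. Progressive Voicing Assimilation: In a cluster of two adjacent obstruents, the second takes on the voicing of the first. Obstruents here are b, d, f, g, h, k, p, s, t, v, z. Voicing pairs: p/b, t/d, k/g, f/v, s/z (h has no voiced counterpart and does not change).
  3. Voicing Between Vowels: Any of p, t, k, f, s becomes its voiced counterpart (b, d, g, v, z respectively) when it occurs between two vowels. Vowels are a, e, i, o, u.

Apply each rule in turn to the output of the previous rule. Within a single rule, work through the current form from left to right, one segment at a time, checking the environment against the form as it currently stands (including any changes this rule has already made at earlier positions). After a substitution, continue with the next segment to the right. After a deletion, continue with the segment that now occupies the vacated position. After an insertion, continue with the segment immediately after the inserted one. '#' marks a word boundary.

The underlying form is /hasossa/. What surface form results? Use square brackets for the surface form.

[hazoza]

1 Degemination: [hasossa] → [hasosa]
2 Progressive Voicing Assimilation: no change — [hasosa]
3 Voicing Between Vowels: [hasosa] → [hazoza]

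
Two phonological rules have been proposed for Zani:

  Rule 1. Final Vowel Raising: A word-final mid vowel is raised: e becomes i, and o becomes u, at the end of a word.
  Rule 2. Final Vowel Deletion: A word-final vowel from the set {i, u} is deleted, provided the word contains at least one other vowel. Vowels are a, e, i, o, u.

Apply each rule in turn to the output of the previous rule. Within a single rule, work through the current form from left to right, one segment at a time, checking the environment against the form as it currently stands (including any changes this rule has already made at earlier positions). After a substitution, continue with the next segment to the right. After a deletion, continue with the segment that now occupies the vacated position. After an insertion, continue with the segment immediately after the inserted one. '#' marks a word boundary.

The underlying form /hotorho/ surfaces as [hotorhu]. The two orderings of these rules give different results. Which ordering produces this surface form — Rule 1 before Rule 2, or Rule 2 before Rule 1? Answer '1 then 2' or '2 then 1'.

Order 1 then 2:
  1 Final Vowel Raising: [hotorho] → [hotorhu]
  2 Final Vowel Deletion: [hotorhu] → [hotorh]
  result: [hotorh]
Order 2 then 1:
  2 Final Vowel Deletion: no change — [hotorho]
  1 Final Vowel Raising: [hotorho] → [hotorhu]
  result: [hotorhu]

2 then 1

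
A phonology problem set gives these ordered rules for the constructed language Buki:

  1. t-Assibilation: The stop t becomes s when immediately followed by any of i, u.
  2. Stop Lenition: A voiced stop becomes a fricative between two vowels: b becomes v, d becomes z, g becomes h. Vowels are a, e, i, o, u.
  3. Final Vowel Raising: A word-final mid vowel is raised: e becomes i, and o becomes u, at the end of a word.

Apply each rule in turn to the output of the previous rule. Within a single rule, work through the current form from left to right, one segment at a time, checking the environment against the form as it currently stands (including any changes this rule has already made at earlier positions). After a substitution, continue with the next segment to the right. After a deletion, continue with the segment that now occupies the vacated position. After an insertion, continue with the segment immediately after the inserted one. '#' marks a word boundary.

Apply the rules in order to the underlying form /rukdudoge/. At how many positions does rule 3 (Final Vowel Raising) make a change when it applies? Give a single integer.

1 t-Assibilation: no change — [rukdudoge]
2 Stop Lenition: [rukdudoge] → [rukduzohe]
3 Final Vowel Raising: [rukduzohe] → [rukduzohi]
Rule 3 changed 1 position(s).

1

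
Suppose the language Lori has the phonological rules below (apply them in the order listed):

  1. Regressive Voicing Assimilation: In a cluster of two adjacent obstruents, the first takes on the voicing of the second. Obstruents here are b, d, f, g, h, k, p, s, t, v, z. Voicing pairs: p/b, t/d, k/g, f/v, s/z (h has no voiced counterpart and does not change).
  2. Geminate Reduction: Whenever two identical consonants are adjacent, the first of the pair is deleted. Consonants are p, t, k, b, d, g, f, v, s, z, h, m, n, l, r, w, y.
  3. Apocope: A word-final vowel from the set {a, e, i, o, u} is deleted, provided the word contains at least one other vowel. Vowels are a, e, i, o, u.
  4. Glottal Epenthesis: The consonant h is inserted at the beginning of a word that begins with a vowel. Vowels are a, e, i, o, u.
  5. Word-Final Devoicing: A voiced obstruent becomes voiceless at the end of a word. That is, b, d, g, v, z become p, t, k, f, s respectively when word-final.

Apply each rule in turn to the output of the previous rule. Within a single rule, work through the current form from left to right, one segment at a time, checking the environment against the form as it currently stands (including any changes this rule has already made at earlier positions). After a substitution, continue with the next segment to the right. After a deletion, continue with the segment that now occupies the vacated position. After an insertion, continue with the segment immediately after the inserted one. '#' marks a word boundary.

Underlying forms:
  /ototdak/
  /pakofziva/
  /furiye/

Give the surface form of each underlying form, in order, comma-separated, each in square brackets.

[hotodak], [pakovzif], [furiy]

/ototdak/:
  1 Regressive Voicing Assimilation: [ototdak] → [otoddak]
  2 Geminate Reduction: [otoddak] → [otodak]
  3 Apocope: no change — [otodak]
  4 Glottal Epenthesis: [otodak] → [hotodak]
  5 Word-Final Devoicing: no change — [hotodak]
/pakofziva/:
  1 Regressive Voicing Assimilation: [pakofziva] → [pakovziva]
  2 Geminate Reduction: no change — [pakovziva]
  3 Apocope: [pakovziva] → [pakovziv]
  4 Glottal Epenthesis: no change — [pakovziv]
  5 Word-Final Devoicing: [pakovziv] → [pakovzif]
/furiye/:
  1 Regressive Voicing Assimilation: no change — [furiye]
  2 Geminate Reduction: no change — [furiye]
  3 Apocope: [furiye] → [furiy]
  4 Glottal Epenthesis: no change — [furiy]
  5 Word-Final Devoicing: no change — [furiy]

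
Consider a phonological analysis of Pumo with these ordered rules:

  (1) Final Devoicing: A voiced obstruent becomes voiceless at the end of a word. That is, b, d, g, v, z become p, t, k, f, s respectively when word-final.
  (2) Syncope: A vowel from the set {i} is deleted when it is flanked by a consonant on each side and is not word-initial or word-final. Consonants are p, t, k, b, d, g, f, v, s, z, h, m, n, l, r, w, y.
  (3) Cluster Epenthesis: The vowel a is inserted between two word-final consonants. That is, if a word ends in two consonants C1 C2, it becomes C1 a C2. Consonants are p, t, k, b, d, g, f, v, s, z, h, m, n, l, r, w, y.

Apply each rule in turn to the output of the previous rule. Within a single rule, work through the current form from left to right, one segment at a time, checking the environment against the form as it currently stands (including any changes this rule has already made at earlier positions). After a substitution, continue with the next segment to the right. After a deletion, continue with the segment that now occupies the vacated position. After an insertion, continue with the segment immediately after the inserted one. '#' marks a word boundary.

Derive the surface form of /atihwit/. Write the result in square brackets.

[athwat]

(1) Final Devoicing: no change — [atihwit]
(2) Syncope: [atihwit] → [athwt]
(3) Cluster Epenthesis: [athwt] → [athwat]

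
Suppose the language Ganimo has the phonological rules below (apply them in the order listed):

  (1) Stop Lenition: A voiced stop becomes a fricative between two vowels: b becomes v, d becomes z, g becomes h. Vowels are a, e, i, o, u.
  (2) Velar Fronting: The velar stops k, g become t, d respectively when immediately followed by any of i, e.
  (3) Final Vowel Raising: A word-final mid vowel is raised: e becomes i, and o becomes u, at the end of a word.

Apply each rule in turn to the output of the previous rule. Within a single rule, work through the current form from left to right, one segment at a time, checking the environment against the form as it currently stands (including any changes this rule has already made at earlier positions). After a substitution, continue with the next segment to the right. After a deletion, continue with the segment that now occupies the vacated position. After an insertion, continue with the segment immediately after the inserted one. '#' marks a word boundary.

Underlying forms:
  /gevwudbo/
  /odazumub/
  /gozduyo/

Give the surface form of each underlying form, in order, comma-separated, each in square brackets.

[devwudbu], [ozazumub], [gozduyu]

/gevwudbo/:
  (1) Stop Lenition: no change — [gevwudbo]
  (2) Velar Fronting: [gevwudbo] → [devwudbo]
  (3) Final Vowel Raising: [devwudbo] → [devwudbu]
/odazumub/:
  (1) Stop Lenition: [odazumub] → [ozazumub]
  (2) Velar Fronting: no change — [ozazumub]
  (3) Final Vowel Raising: no change — [ozazumub]
/gozduyo/:
  (1) Stop Lenition: no change — [gozduyo]
  (2) Velar Fronting: no change — [gozduyo]
  (3) Final Vowel Raising: [gozduyo] → [gozduyu]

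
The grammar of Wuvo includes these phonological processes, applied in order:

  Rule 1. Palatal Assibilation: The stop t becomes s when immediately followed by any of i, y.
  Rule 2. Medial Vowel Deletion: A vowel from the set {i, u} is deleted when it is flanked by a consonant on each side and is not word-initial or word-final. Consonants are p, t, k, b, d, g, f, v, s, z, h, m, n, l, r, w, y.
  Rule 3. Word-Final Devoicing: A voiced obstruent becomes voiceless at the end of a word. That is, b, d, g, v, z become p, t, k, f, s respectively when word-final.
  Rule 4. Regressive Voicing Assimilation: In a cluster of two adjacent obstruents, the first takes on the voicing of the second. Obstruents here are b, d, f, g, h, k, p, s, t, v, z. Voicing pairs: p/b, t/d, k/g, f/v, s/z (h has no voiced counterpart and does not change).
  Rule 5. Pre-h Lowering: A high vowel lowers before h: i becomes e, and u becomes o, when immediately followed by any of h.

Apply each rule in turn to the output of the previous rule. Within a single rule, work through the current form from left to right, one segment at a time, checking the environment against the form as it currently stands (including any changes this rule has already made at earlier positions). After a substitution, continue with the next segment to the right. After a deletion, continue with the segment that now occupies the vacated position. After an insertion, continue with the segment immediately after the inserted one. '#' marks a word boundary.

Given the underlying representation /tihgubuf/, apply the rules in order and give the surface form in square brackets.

Rule 1 Palatal Assibilation: [tihgubuf] → [sihgubuf]
Rule 2 Medial Vowel Deletion: [sihgubuf] → [shgbf]
Rule 3 Word-Final Devoicing: no change — [shgbf]
Rule 4 Regressive Voicing Assimilation: [shgbf] → [shgpf]
Rule 5 Pre-h Lowering: no change — [shgpf]

[shgpf]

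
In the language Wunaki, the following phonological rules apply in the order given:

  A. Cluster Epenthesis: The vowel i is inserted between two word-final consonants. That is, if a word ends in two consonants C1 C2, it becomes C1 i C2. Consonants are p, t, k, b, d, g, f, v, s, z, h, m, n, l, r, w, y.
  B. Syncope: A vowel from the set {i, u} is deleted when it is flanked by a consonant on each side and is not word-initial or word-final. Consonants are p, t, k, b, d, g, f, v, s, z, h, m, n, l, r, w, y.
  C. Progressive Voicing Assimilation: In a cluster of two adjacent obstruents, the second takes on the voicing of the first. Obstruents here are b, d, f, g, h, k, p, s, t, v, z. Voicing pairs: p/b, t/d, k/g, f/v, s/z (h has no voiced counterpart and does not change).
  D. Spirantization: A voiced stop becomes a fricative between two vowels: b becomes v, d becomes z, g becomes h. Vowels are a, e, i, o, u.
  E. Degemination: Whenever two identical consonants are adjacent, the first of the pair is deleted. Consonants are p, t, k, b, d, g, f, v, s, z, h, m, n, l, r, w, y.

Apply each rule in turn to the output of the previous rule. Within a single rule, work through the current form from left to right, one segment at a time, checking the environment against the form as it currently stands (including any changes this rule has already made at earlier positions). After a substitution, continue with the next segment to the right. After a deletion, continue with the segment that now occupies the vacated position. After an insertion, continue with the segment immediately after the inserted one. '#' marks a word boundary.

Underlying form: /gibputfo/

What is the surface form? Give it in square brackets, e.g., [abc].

[gbdvo]

A Cluster Epenthesis: no change — [gibputfo]
B Syncope: [gibputfo] → [gbptfo]
C Progressive Voicing Assimilation: [gbptfo] → [gbbdvo]
D Spirantization: no change — [gbbdvo]
E Degemination: [gbbdvo] → [gbdvo]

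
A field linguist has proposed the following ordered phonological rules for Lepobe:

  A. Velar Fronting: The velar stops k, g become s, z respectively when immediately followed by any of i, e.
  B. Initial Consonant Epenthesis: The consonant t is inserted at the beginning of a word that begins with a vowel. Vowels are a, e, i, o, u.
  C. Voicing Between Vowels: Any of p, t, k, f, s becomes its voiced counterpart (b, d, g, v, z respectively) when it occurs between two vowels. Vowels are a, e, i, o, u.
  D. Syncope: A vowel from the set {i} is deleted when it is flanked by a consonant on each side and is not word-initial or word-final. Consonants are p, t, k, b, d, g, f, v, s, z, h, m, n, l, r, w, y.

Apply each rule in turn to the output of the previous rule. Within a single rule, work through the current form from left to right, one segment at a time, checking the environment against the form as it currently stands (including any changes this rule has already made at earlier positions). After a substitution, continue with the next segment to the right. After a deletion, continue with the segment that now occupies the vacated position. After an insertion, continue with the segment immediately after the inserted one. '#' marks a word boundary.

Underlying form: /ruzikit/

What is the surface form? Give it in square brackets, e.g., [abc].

[ruzzt]

A Velar Fronting: [ruzikit] → [ruzisit]
B Initial Consonant Epenthesis: no change — [ruzisit]
C Voicing Between Vowels: [ruzisit] → [ruzizit]
D Syncope: [ruzizit] → [ruzzt]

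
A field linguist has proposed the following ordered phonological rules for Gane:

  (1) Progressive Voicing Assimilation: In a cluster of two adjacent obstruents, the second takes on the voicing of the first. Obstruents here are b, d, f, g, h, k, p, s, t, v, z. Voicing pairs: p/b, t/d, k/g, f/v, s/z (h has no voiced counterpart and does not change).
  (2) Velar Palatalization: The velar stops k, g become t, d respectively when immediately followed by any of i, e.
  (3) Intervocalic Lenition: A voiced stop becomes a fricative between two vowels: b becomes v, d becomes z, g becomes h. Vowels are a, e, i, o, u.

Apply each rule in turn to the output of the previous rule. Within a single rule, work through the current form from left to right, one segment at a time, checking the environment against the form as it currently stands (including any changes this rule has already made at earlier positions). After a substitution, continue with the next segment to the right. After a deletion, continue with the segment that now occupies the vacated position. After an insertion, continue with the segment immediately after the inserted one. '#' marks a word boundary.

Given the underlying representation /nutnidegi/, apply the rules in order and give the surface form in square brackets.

(1) Progressive Voicing Assimilation: no change — [nutnidegi]
(2) Velar Palatalization: [nutnidegi] → [nutnidedi]
(3) Intervocalic Lenition: [nutnidedi] → [nutnizezi]

[nutnizezi]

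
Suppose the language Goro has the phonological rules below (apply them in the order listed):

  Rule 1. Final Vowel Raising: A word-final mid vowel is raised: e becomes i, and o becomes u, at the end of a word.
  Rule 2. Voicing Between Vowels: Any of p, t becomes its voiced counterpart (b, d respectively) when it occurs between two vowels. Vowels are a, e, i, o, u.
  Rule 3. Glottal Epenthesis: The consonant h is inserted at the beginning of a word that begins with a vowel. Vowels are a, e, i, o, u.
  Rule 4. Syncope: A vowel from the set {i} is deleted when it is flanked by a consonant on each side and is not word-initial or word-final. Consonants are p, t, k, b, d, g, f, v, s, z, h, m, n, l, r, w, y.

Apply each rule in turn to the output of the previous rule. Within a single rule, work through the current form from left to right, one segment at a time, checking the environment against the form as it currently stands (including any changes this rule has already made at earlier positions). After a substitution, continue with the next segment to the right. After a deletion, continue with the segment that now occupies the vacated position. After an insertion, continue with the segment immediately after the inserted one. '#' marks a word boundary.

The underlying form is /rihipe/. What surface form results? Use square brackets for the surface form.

[rhbi]

Rule 1 Final Vowel Raising: [rihipe] → [rihipi]
Rule 2 Voicing Between Vowels: [rihipi] → [rihibi]
Rule 3 Glottal Epenthesis: no change — [rihibi]
Rule 4 Syncope: [rihibi] → [rhbi]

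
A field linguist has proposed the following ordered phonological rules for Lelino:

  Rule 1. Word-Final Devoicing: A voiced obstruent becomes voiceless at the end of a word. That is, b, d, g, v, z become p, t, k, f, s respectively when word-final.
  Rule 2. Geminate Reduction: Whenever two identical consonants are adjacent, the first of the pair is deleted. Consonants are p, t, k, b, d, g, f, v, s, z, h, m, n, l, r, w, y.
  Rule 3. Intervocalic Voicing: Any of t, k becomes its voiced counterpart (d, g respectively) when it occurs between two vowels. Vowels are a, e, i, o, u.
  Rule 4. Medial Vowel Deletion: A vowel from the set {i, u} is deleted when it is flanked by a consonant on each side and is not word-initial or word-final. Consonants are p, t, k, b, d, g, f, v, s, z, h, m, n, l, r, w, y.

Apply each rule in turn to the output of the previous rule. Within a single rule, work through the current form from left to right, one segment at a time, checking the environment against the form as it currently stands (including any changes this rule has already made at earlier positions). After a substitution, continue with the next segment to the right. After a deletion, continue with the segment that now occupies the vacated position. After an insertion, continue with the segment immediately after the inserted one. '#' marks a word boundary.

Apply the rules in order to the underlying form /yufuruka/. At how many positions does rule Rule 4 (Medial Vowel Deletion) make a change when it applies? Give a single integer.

Rule 1 Word-Final Devoicing: no change — [yufuruka]
Rule 2 Geminate Reduction: no change — [yufuruka]
Rule 3 Intervocalic Voicing: [yufuruka] → [yufuruga]
Rule 4 Medial Vowel Deletion: [yufuruga] → [yfrga]
Rule Rule 4 changed 3 position(s).

3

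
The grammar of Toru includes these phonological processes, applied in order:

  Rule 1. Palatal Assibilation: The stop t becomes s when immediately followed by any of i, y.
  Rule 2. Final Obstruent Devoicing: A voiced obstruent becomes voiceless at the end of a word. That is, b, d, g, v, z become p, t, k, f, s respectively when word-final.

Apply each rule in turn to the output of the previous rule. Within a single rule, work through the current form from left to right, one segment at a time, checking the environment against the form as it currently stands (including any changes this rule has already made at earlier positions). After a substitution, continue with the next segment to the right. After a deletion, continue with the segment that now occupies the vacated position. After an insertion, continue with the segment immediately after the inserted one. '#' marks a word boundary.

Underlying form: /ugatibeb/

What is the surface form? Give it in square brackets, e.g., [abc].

Rule 1 Palatal Assibilation: [ugatibeb] → [ugasibeb]
Rule 2 Final Obstruent Devoicing: [ugasibeb] → [ugasibep]

[ugasibep]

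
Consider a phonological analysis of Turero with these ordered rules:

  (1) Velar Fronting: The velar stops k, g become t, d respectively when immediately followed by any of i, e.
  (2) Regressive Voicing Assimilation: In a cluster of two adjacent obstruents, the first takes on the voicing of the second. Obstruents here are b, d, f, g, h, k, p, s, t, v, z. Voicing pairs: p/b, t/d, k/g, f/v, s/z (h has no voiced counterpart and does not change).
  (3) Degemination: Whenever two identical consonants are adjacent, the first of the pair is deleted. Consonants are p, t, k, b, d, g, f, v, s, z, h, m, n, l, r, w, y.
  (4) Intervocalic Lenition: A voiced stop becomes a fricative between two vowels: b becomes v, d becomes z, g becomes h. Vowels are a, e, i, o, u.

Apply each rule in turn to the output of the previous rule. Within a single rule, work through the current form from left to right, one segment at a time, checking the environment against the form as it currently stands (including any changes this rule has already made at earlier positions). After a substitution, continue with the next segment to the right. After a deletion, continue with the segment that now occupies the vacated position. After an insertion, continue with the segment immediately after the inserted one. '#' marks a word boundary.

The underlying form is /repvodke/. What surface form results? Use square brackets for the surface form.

(1) Velar Fronting: [repvodke] → [repvodte]
(2) Regressive Voicing Assimilation: [repvodte] → [rebvotte]
(3) Degemination: [rebvotte] → [rebvote]
(4) Intervocalic Lenition: no change — [rebvote]

[rebvote]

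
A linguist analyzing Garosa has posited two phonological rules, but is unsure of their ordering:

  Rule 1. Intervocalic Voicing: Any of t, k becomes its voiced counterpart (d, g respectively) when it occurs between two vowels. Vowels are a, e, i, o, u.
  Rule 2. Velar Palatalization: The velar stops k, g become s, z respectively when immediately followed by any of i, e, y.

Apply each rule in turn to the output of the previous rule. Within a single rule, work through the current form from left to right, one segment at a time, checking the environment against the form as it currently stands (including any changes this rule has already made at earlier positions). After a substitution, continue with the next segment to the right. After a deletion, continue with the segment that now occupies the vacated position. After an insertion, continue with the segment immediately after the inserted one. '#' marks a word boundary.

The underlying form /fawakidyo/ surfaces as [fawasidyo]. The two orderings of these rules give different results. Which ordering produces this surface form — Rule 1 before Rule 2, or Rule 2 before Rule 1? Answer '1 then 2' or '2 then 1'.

2 then 1

Order 1 then 2:
  1 Intervocalic Voicing: [fawakidyo] → [fawagidyo]
  2 Velar Palatalization: [fawagidyo] → [fawazidyo]
  result: [fawazidyo]
Order 2 then 1:
  2 Velar Palatalization: [fawakidyo] → [fawasidyo]
  1 Intervocalic Voicing: no change — [fawasidyo]
  result: [fawasidyo]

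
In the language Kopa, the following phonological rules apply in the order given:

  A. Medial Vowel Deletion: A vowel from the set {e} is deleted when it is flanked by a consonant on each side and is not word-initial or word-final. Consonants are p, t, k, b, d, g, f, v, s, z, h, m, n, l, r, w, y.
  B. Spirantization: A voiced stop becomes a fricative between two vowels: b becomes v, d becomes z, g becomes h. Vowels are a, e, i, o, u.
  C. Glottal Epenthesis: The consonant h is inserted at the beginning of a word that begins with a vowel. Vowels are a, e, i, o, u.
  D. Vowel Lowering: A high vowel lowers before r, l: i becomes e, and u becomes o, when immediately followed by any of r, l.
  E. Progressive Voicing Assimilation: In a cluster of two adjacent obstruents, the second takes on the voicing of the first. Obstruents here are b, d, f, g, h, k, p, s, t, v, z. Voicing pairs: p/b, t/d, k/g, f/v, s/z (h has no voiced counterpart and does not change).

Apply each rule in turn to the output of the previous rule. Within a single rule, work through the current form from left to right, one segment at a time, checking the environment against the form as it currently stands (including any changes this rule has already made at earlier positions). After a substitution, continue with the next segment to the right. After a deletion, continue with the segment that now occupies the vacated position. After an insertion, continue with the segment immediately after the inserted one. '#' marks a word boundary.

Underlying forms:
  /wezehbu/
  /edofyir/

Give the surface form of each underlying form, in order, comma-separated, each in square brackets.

[wzhpu], [hezofyer]

/wezehbu/:
  A Medial Vowel Deletion: [wezehbu] → [wzhbu]
  B Spirantization: no change — [wzhbu]
  C Glottal Epenthesis: no change — [wzhbu]
  D Vowel Lowering: no change — [wzhbu]
  E Progressive Voicing Assimilation: [wzhbu] → [wzhpu]
/edofyir/:
  A Medial Vowel Deletion: no change — [edofyir]
  B Spirantization: [edofyir] → [ezofyir]
  C Glottal Epenthesis: [ezofyir] → [hezofyir]
  D Vowel Lowering: [hezofyir] → [hezofyer]
  E Progressive Voicing Assimilation: no change — [hezofyer]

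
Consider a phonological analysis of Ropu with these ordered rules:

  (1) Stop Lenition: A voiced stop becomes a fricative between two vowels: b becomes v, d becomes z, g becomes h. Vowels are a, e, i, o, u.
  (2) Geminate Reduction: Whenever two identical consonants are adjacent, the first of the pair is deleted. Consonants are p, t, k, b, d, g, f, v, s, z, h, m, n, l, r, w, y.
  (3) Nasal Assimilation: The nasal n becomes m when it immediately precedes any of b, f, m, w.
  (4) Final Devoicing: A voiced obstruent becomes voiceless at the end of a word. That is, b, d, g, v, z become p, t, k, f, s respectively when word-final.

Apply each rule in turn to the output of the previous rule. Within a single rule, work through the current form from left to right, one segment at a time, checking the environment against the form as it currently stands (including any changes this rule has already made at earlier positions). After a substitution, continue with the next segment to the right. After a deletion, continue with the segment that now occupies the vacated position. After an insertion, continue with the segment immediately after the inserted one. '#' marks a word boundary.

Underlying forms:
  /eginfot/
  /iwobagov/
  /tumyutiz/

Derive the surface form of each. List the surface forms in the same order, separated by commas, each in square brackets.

[ehimfot], [iwovahof], [tumyutis]

/eginfot/:
  (1) Stop Lenition: [eginfot] → [ehinfot]
  (2) Geminate Reduction: no change — [ehinfot]
  (3) Nasal Assimilation: [ehinfot] → [ehimfot]
  (4) Final Devoicing: no change — [ehimfot]
/iwobagov/:
  (1) Stop Lenition: [iwobagov] → [iwovahov]
  (2) Geminate Reduction: no change — [iwovahov]
  (3) Nasal Assimilation: no change — [iwovahov]
  (4) Final Devoicing: [iwovahov] → [iwovahof]
/tumyutiz/:
  (1) Stop Lenition: no change — [tumyutiz]
  (2) Geminate Reduction: no change — [tumyutiz]
  (3) Nasal Assimilation: no change — [tumyutiz]
  (4) Final Devoicing: [tumyutiz] → [tumyutis]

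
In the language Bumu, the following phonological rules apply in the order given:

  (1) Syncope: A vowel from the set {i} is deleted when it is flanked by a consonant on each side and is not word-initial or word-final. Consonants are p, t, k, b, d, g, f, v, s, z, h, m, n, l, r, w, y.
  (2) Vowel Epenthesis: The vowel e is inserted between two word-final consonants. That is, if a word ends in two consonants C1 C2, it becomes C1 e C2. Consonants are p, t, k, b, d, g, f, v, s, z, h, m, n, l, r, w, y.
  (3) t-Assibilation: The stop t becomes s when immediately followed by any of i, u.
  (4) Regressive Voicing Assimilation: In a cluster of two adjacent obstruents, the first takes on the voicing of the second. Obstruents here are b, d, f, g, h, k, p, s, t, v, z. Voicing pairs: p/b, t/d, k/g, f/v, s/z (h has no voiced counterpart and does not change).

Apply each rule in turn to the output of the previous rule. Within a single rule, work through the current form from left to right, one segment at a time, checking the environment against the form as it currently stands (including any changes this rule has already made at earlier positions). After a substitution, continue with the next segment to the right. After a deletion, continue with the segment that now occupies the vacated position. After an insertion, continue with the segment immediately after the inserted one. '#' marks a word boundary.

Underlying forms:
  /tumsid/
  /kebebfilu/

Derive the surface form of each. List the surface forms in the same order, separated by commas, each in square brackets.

/tumsid/:
  (1) Syncope: [tumsid] → [tumsd]
  (2) Vowel Epenthesis: [tumsd] → [tumsed]
  (3) t-Assibilation: [tumsed] → [sumsed]
  (4) Regressive Voicing Assimilation: no change — [sumsed]
/kebebfilu/:
  (1) Syncope: [kebebfilu] → [kebebflu]
  (2) Vowel Epenthesis: no change — [kebebflu]
  (3) t-Assibilation: no change — [kebebflu]
  (4) Regressive Voicing Assimilation: [kebebflu] → [kebepflu]

[sumsed], [kebepflu]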